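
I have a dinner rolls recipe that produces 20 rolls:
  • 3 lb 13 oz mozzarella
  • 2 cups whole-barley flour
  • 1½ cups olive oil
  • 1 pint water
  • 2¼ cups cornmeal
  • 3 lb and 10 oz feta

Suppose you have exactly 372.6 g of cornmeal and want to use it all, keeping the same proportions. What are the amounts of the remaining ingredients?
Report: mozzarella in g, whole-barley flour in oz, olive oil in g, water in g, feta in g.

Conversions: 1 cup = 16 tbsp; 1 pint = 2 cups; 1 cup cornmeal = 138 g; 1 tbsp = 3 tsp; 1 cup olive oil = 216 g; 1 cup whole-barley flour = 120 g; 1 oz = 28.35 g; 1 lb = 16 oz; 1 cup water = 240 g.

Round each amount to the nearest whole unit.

mozzarella: 2075 g; whole-barley flour: 10 oz; olive oil: 389 g; water: 576 g; feta: 1973 g

The original recipe has 310.5 g of cornmeal, so the scaling factor is 372.6 ÷ 310.5 = 6/5 = 1.2.
mozzarella: (3 lb + 13 oz = 3.8125 lb) × 6/5 × 16 oz/lb × 28.35 g/oz ≈ 2075 g
whole-barley flour: 2 cup × 6/5 × 120 g/cup ÷ 28.35 g/oz ≈ 10 oz
olive oil: 1.5 cup × 6/5 × 216 g/cup ≈ 389 g
water: 1 pint × 6/5 × 2 cup/pint × 240 g/cup = 576 g
feta: (3 lb + 10 oz = 3.625 lb) × 6/5 × 16 oz/lb × 28.35 g/oz ≈ 1973 g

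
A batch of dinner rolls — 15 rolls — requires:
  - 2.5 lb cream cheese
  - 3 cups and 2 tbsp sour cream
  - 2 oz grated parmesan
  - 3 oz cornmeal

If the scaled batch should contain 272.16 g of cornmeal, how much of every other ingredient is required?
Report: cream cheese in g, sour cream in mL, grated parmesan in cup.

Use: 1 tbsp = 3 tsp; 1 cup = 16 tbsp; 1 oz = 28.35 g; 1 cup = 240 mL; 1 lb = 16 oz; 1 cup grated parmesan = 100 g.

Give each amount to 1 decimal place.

The original recipe has 85.05 g of cornmeal, so the scaling factor is 272.16 ÷ 85.05 = 16/5 = 3.2.
cream cheese: 2.5 lb × 16/5 × 16 oz/lb × 28.35 g/oz = 3628.8 g
sour cream: (3 cup + 2 tbsp = 3.125 cup) × 16/5 × 240 mL/cup = 2400.0 mL
grated parmesan: 2 oz × 16/5 × 28.35 g/oz ÷ 100 g/cup ≈ 1.8 cup

cream cheese: 3628.8 g; sour cream: 2400.0 mL; grated parmesan: 1.8 cup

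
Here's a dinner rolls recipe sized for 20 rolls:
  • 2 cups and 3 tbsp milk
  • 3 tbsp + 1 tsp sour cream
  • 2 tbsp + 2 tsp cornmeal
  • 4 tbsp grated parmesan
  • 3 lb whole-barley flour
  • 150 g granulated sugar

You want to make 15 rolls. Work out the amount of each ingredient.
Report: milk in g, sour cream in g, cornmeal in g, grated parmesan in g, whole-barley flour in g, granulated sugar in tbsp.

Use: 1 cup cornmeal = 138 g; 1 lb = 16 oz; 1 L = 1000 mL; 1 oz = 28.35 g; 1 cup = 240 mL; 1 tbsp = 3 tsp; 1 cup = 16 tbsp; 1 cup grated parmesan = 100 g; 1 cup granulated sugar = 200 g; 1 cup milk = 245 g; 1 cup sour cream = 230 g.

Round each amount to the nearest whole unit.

Scaling factor: 15/20 = 3/4 = 0.75.
milk: (2 cup + 3 tbsp = 2.1875 cup) × 3/4 × 245 g/cup ≈ 402 g
sour cream: (3 tbsp + 1 tsp = 10/3 tbsp) × 3/4 ÷ 16 tbsp/cup × 230 g/cup ≈ 36 g
cornmeal: (2 tbsp + 2 tsp = 8/3 tbsp) × 3/4 ÷ 16 tbsp/cup × 138 g/cup ≈ 17 g
grated parmesan: 4 tbsp × 3/4 ÷ 16 tbsp/cup × 100 g/cup ≈ 19 g
whole-barley flour: 3 lb × 3/4 × 16 oz/lb × 28.35 g/oz ≈ 1021 g
granulated sugar: 150 g × 3/4 ÷ 200 g/cup × 16 tbsp/cup = 9 tbsp

milk: 402 g; sour cream: 36 g; cornmeal: 17 g; grated parmesan: 19 g; whole-barley flour: 1021 g; granulated sugar: 9 tbsp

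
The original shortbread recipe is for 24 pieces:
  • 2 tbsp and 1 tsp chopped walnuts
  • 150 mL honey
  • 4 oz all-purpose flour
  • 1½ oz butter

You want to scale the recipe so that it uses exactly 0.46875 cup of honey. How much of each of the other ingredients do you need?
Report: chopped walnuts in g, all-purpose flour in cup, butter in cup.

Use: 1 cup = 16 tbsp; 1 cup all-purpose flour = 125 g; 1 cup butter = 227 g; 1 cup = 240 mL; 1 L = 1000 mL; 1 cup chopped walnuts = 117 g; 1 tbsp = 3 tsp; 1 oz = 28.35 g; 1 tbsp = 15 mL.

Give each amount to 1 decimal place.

chopped walnuts: 12.8 g; all-purpose flour: 0.7 cup; butter: 0.1 cup

The original recipe has 0.625 cup of honey, so the scaling factor is 0.46875 ÷ 0.625 = 3/4 = 0.75.
chopped walnuts: (2 tbsp + 1 tsp = 7/3 tbsp) × 3/4 ÷ 16 tbsp/cup × 117 g/cup ≈ 12.8 g
all-purpose flour: 4 oz × 3/4 × 28.35 g/oz ÷ 125 g/cup ≈ 0.7 cup
butter: 1.5 oz × 3/4 × 28.35 g/oz ÷ 227 g/cup ≈ 0.1 cup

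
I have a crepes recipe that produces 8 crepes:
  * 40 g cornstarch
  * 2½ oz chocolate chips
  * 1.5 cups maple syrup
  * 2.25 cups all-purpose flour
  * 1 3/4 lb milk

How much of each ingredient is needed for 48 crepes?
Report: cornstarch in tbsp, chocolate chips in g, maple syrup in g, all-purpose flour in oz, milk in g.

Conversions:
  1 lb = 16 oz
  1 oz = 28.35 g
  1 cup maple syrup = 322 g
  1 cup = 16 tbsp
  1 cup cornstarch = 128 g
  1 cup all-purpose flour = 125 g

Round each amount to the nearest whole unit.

Scaling factor: 48/8 = 6.
cornstarch: 40 g × 6 ÷ 128 g/cup × 16 tbsp/cup = 30 tbsp
chocolate chips: 2.5 oz × 6 × 28.35 g/oz ≈ 425 g
maple syrup: 1.5 cup × 6 × 322 g/cup = 2898 g
all-purpose flour: 2.25 cup × 6 × 125 g/cup ÷ 28.35 g/oz ≈ 60 oz
milk: 1.75 lb × 6 × 16 oz/lb × 28.35 g/oz ≈ 4763 g

cornstarch: 30 tbsp; chocolate chips: 425 g; maple syrup: 2898 g; all-purpose flour: 60 oz; milk: 4763 g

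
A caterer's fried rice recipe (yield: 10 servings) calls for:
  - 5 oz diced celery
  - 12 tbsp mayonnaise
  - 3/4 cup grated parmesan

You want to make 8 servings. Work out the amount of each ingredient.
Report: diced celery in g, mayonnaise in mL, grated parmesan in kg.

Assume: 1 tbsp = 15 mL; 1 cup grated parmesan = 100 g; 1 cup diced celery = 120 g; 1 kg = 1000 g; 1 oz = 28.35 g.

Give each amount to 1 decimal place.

Scaling factor: 8/10 = 4/5 = 0.8.
diced celery: 5 oz × 4/5 × 28.35 g/oz = 113.4 g
mayonnaise: 12 tbsp × 4/5 × 15 mL/tbsp = 144.0 mL
grated parmesan: 0.75 cup × 4/5 × 100 g/cup ÷ 1000 g/kg ≈ 0.1 kg

diced celery: 113.4 g; mayonnaise: 144.0 mL; grated parmesan: 0.1 kg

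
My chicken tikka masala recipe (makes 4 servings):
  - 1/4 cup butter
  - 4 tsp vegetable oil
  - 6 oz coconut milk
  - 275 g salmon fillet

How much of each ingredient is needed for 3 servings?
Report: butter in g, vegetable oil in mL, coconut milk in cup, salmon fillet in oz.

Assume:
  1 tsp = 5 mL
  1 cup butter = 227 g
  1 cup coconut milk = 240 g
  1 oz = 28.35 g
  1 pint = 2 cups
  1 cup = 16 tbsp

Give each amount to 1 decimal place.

Scaling factor: 3/4 = 0.75.
butter: 0.25 cup × 3/4 × 227 g/cup ≈ 42.6 g
vegetable oil: 4 tsp × 3/4 × 5 mL/tsp = 15.0 mL
coconut milk: 6 oz × 3/4 × 28.35 g/oz ÷ 240 g/cup ≈ 0.5 cup
salmon fillet: 275 g × 3/4 ÷ 28.35 g/oz ≈ 7.3 oz

butter: 42.6 g; vegetable oil: 15.0 mL; coconut milk: 0.5 cup; salmon fillet: 7.3 oz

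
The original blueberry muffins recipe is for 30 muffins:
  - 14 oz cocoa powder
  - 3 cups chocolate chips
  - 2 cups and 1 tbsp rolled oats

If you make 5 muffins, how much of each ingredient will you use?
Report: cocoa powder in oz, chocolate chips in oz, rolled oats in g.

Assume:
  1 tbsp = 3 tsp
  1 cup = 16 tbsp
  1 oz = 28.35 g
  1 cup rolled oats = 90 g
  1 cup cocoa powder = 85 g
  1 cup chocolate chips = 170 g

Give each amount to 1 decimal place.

cocoa powder: 2.3 oz; chocolate chips: 3.0 oz; rolled oats: 30.9 g

Scaling factor: 5/30 = 1/6.
cocoa powder: 14 oz × 1/6 ≈ 2.3 oz
chocolate chips: 3 cup × 1/6 × 170 g/cup ÷ 28.35 g/oz ≈ 3.0 oz
rolled oats: (2 cup + 1 tbsp = 2.0625 cup) × 1/6 × 90 g/cup ≈ 30.9 g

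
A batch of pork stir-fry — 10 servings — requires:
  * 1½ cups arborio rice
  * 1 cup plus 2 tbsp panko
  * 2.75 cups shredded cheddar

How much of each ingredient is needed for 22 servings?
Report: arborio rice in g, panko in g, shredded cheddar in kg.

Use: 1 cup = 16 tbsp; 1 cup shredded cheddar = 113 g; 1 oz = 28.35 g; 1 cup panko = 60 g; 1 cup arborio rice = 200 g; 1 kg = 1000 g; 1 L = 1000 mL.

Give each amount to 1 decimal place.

arborio rice: 660.0 g; panko: 148.5 g; shredded cheddar: 0.7 kg

Scaling factor: 22/10 = 11/5 = 2.2.
arborio rice: 1.5 cup × 11/5 × 200 g/cup = 660.0 g
panko: (1 cup + 2 tbsp = 1.125 cup) × 11/5 × 60 g/cup = 148.5 g
shredded cheddar: 2.75 cup × 11/5 × 113 g/cup ÷ 1000 g/kg ≈ 0.7 kg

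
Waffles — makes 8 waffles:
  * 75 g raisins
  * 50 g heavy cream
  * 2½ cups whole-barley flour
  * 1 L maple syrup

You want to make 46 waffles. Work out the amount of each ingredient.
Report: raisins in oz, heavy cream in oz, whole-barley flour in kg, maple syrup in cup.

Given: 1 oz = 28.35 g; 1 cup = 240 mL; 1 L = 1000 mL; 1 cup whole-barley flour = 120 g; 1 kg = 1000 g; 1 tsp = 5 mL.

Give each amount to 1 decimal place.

raisins: 15.2 oz; heavy cream: 10.1 oz; whole-barley flour: 1.7 kg; maple syrup: 24.0 cup

Scaling factor: 46/8 = 23/4 = 5.75.
raisins: 75 g × 23/4 ÷ 28.35 g/oz ≈ 15.2 oz
heavy cream: 50 g × 23/4 ÷ 28.35 g/oz ≈ 10.1 oz
whole-barley flour: 2.5 cup × 23/4 × 120 g/cup ÷ 1000 g/kg ≈ 1.7 kg
maple syrup: 1 L × 23/4 × 1000 mL/L ÷ 240 mL/cup ≈ 24.0 cup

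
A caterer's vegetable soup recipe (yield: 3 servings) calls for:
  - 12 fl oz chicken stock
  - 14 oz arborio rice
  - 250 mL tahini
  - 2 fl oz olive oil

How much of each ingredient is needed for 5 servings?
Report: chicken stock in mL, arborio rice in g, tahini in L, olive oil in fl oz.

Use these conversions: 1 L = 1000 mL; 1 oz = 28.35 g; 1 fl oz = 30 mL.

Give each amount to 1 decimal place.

Scaling factor: 5/3.
chicken stock: 12 fl oz × 5/3 × 30 mL/fl oz = 600.0 mL
arborio rice: 14 oz × 5/3 × 28.35 g/oz = 661.5 g
tahini: 250 mL × 5/3 ÷ 1000 mL/L ≈ 0.4 L
olive oil: 2 fl oz × 5/3 ≈ 3.3 fl oz

chicken stock: 600.0 mL; arborio rice: 661.5 g; tahini: 0.4 L; olive oil: 3.3 fl oz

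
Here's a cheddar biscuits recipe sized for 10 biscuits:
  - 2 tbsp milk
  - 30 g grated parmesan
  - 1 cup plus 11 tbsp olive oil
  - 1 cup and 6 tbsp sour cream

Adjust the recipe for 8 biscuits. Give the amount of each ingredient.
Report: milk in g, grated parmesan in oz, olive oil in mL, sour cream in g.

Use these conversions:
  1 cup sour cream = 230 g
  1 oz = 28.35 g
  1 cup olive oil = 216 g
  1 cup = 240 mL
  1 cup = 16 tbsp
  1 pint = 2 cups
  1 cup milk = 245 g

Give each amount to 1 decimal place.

milk: 24.5 g; grated parmesan: 0.8 oz; olive oil: 324.0 mL; sour cream: 253.0 g

Scaling factor: 8/10 = 4/5 = 0.8.
milk: 2 tbsp × 4/5 ÷ 16 tbsp/cup × 245 g/cup = 24.5 g
grated parmesan: 30 g × 4/5 ÷ 28.35 g/oz ≈ 0.8 oz
olive oil: (1 cup + 11 tbsp = 1.6875 cup) × 4/5 × 240 mL/cup = 324.0 mL
sour cream: (1 cup + 6 tbsp = 1.375 cup) × 4/5 × 230 g/cup = 253.0 g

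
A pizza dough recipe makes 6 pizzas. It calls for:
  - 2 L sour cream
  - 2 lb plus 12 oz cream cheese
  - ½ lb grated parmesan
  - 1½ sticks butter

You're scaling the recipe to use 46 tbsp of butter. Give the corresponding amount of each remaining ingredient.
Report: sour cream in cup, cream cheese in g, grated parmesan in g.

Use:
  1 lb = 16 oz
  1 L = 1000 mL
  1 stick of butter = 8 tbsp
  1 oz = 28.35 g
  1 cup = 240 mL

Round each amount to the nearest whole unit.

sour cream: 32 cup; cream cheese: 4782 g; grated parmesan: 869 g

The original recipe has 12 tbsp of butter, so the scaling factor is 46 ÷ 12 = 23/6.
sour cream: 2 L × 23/6 × 1000 mL/L ÷ 240 mL/cup ≈ 32 cup
cream cheese: (2 lb + 12 oz = 2.75 lb) × 23/6 × 16 oz/lb × 28.35 g/oz ≈ 4782 g
grated parmesan: 0.5 lb × 23/6 × 16 oz/lb × 28.35 g/oz ≈ 869 g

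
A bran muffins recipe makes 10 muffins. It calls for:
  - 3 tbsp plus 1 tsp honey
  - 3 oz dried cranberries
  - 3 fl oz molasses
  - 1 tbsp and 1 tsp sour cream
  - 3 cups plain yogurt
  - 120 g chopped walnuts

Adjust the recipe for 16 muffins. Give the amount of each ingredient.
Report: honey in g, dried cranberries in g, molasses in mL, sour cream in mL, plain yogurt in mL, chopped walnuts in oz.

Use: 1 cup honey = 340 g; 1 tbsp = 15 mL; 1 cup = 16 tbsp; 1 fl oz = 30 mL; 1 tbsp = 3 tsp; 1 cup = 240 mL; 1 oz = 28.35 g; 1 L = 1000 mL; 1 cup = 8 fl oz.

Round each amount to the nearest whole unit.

Scaling factor: 16/10 = 8/5 = 1.6.
honey: (3 tbsp + 1 tsp = 10/3 tbsp) × 8/5 ÷ 16 tbsp/cup × 340 g/cup ≈ 113 g
dried cranberries: 3 oz × 8/5 × 28.35 g/oz ≈ 136 g
molasses: 3 fl oz × 8/5 × 30 mL/fl oz = 144 mL
sour cream: (1 tbsp + 1 tsp = 4/3 tbsp) × 8/5 × 15 mL/tbsp = 32 mL
plain yogurt: 3 cup × 8/5 × 240 mL/cup = 1152 mL
chopped walnuts: 120 g × 8/5 ÷ 28.35 g/oz ≈ 7 oz

honey: 113 g; dried cranberries: 136 g; molasses: 144 mL; sour cream: 32 mL; plain yogurt: 1152 mL; chopped walnuts: 7 oz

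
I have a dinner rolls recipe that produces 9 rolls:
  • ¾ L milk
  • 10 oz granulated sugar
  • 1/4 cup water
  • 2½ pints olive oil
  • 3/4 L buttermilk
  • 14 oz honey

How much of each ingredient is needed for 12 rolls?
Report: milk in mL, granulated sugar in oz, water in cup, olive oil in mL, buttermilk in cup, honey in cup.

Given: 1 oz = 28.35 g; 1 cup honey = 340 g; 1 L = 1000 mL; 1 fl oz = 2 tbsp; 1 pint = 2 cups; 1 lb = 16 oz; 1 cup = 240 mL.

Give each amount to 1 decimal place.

Scaling factor: 12/9 = 4/3.
milk: 0.75 L × 4/3 × 1000 mL/L = 1000.0 mL
granulated sugar: 10 oz × 4/3 ≈ 13.3 oz
water: 0.25 cup × 4/3 ≈ 0.3 cup
olive oil: 2.5 pint × 4/3 × 2 cup/pint × 240 mL/cup = 1600.0 mL
buttermilk: 0.75 L × 4/3 × 1000 mL/L ÷ 240 mL/cup ≈ 4.2 cup
honey: 14 oz × 4/3 × 28.35 g/oz ÷ 340 g/cup ≈ 1.6 cup

milk: 1000.0 mL; granulated sugar: 13.3 oz; water: 0.3 cup; olive oil: 1600.0 mL; buttermilk: 4.2 cup; honey: 1.6 cup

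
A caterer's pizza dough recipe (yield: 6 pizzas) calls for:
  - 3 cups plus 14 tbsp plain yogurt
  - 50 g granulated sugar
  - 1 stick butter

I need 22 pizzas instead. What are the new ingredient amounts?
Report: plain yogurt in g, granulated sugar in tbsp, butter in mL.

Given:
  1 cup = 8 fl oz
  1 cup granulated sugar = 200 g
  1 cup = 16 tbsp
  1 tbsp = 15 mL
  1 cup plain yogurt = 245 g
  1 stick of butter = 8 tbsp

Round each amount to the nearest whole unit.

Scaling factor: 22/6 = 11/3.
plain yogurt: (3 cup + 14 tbsp = 3.875 cup) × 11/3 × 245 g/cup ≈ 3481 g
granulated sugar: 50 g × 11/3 ÷ 200 g/cup × 16 tbsp/cup ≈ 15 tbsp
butter: 1 stick × 11/3 × 8 tbsp/stick × 15 mL/tbsp = 440 mL

plain yogurt: 3481 g; granulated sugar: 15 tbsp; butter: 440 mL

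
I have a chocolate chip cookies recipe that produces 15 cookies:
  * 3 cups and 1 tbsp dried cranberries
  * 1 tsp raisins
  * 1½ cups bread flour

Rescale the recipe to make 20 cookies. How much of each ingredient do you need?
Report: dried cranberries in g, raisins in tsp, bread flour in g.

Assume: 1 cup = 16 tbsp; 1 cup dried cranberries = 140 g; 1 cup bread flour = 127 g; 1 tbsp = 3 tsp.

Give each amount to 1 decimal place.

Scaling factor: 20/15 = 4/3.
dried cranberries: (3 cup + 1 tbsp = 3.0625 cup) × 4/3 × 140 g/cup ≈ 571.7 g
raisins: 1 tsp × 4/3 ≈ 1.3 tsp
bread flour: 1.5 cup × 4/3 × 127 g/cup = 254.0 g

dried cranberries: 571.7 g; raisins: 1.3 tsp; bread flour: 254.0 g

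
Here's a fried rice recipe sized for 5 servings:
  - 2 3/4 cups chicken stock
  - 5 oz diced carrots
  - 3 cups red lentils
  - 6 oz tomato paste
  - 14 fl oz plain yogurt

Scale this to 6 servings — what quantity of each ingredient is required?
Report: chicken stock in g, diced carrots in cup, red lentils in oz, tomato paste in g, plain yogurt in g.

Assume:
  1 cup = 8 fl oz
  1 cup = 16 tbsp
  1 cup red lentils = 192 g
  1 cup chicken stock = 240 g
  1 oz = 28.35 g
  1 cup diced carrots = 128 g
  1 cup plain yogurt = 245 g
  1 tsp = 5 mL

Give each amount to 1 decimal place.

Scaling factor: 6/5 = 1.2.
chicken stock: 2.75 cup × 6/5 × 240 g/cup = 792.0 g
diced carrots: 5 oz × 6/5 × 28.35 g/oz ÷ 128 g/cup ≈ 1.3 cup
red lentils: 3 cup × 6/5 × 192 g/cup ÷ 28.35 g/oz ≈ 24.4 oz
tomato paste: 6 oz × 6/5 × 28.35 g/oz ≈ 204.1 g
plain yogurt: 14 fl oz × 6/5 ÷ 8 fl oz/cup × 245 g/cup = 514.5 g

chicken stock: 792.0 g; diced carrots: 1.3 cup; red lentils: 24.4 oz; tomato paste: 204.1 g; plain yogurt: 514.5 g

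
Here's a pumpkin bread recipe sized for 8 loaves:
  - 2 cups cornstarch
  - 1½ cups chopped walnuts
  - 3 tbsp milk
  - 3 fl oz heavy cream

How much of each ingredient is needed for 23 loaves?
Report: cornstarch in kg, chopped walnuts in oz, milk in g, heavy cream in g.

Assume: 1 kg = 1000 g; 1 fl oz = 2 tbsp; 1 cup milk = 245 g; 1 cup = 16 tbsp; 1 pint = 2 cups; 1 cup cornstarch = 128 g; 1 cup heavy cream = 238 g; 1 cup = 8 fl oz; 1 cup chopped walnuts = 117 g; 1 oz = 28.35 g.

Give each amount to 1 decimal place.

Scaling factor: 23/8 = 2.875.
cornstarch: 2 cup × 23/8 × 128 g/cup ÷ 1000 g/kg ≈ 0.7 kg
chopped walnuts: 1.5 cup × 23/8 × 117 g/cup ÷ 28.35 g/oz ≈ 17.8 oz
milk: 3 tbsp × 23/8 ÷ 16 tbsp/cup × 245 g/cup ≈ 132.1 g
heavy cream: 3 fl oz × 23/8 ÷ 8 fl oz/cup × 238 g/cup ≈ 256.6 g

cornstarch: 0.7 kg; chopped walnuts: 17.8 oz; milk: 132.1 g; heavy cream: 256.6 g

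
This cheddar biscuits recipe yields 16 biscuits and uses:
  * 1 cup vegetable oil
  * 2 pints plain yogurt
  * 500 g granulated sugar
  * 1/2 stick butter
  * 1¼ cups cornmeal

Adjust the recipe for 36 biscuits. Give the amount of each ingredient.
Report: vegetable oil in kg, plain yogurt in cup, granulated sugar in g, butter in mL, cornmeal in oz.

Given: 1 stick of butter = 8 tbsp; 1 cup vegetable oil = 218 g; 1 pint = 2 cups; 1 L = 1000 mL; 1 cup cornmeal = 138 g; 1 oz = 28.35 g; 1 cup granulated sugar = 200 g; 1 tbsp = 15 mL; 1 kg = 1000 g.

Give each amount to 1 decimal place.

vegetable oil: 0.5 kg; plain yogurt: 9.0 cup; granulated sugar: 1125.0 g; butter: 135.0 mL; cornmeal: 13.7 oz

Scaling factor: 36/16 = 9/4 = 2.25.
vegetable oil: 1 cup × 9/4 × 218 g/cup ÷ 1000 g/kg ≈ 0.5 kg
plain yogurt: 2 pint × 9/4 × 2 cup/pint = 9.0 cup
granulated sugar: 500 g × 9/4 = 1125.0 g
butter: 0.5 stick × 9/4 × 8 tbsp/stick × 15 mL/tbsp = 135.0 mL
cornmeal: 1.25 cup × 9/4 × 138 g/cup ÷ 28.35 g/oz ≈ 13.7 oz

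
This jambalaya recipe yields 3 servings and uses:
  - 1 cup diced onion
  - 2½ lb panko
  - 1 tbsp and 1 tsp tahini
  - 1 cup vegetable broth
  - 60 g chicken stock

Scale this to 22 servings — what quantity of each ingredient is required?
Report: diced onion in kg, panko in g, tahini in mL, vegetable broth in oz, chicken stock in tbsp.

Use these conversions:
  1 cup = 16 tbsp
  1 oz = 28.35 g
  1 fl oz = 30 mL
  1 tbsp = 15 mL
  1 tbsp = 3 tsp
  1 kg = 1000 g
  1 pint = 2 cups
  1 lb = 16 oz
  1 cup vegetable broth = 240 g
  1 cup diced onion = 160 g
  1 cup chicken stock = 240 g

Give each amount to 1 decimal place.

diced onion: 1.2 kg; panko: 8316.0 g; tahini: 146.7 mL; vegetable broth: 62.1 oz; chicken stock: 29.3 tbsp

Scaling factor: 22/3.
diced onion: 1 cup × 22/3 × 160 g/cup ÷ 1000 g/kg ≈ 1.2 kg
panko: 2.5 lb × 22/3 × 16 oz/lb × 28.35 g/oz = 8316.0 g
tahini: (1 tbsp + 1 tsp = 4/3 tbsp) × 22/3 × 15 mL/tbsp ≈ 146.7 mL
vegetable broth: 1 cup × 22/3 × 240 g/cup ÷ 28.35 g/oz ≈ 62.1 oz
chicken stock: 60 g × 22/3 ÷ 240 g/cup × 16 tbsp/cup ≈ 29.3 tbsp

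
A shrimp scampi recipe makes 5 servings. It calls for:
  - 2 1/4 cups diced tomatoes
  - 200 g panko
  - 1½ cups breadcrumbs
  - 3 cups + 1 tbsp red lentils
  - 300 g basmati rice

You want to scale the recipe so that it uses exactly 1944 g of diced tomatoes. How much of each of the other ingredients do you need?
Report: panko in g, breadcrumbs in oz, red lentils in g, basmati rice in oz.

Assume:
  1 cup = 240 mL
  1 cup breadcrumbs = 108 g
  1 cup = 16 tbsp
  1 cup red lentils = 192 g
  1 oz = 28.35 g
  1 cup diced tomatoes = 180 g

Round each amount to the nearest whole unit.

panko: 960 g; breadcrumbs: 27 oz; red lentils: 2822 g; basmati rice: 51 oz

The original recipe has 405 g of diced tomatoes, so the scaling factor is 1944 ÷ 405 = 24/5 = 4.8.
panko: 200 g × 24/5 = 960 g
breadcrumbs: 1.5 cup × 24/5 × 108 g/cup ÷ 28.35 g/oz ≈ 27 oz
red lentils: (3 cup + 1 tbsp = 3.0625 cup) × 24/5 × 192 g/cup ≈ 2822 g
basmati rice: 300 g × 24/5 ÷ 28.35 g/oz ≈ 51 oz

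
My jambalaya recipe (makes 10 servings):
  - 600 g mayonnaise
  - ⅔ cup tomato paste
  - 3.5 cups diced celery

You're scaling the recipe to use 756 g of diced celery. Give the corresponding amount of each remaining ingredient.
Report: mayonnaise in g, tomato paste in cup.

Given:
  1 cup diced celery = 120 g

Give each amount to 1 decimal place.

mayonnaise: 1080.0 g; tomato paste: 1.2 cup

The original recipe has 420 g of diced celery, so the scaling factor is 756 ÷ 420 = 9/5 = 1.8.
mayonnaise: 600 g × 9/5 = 1080.0 g
tomato paste: 2/3 cup × 9/5 = 1.2 cup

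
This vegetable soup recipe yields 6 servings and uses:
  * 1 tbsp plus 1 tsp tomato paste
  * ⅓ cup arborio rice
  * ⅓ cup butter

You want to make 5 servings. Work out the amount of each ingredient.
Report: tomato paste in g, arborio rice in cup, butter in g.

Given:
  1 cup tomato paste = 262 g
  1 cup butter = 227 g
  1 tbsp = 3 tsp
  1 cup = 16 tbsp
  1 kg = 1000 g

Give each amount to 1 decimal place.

Scaling factor: 5/6.
tomato paste: (1 tbsp + 1 tsp = 4/3 tbsp) × 5/6 ÷ 16 tbsp/cup × 262 g/cup ≈ 18.2 g
arborio rice: 1/3 cup × 5/6 ≈ 0.3 cup
butter: 1/3 cup × 5/6 × 227 g/cup ≈ 63.1 g

tomato paste: 18.2 g; arborio rice: 0.3 cup; butter: 63.1 g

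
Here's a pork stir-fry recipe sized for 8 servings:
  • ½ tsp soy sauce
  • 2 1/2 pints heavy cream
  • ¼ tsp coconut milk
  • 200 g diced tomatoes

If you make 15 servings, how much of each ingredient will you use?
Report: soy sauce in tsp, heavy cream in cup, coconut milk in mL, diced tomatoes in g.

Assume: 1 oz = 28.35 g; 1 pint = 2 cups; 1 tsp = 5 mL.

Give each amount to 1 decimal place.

soy sauce: 0.9 tsp; heavy cream: 9.4 cup; coconut milk: 2.3 mL; diced tomatoes: 375.0 g

Scaling factor: 15/8 = 1.875.
soy sauce: 0.5 tsp × 15/8 ≈ 0.9 tsp
heavy cream: 2.5 pint × 15/8 × 2 cup/pint ≈ 9.4 cup
coconut milk: 0.25 tsp × 15/8 × 5 mL/tsp ≈ 2.3 mL
diced tomatoes: 200 g × 15/8 = 375.0 g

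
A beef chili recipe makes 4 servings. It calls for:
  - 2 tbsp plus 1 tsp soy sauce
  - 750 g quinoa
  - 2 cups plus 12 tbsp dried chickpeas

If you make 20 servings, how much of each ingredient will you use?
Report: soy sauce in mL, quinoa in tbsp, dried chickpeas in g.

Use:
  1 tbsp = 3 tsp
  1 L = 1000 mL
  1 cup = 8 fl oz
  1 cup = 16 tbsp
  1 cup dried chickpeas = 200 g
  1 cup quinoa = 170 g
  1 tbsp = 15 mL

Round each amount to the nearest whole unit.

soy sauce: 175 mL; quinoa: 353 tbsp; dried chickpeas: 2750 g

Scaling factor: 20/4 = 5.
soy sauce: (2 tbsp + 1 tsp = 7/3 tbsp) × 5 × 15 mL/tbsp = 175 mL
quinoa: 750 g × 5 ÷ 170 g/cup × 16 tbsp/cup ≈ 353 tbsp
dried chickpeas: (2 cup + 12 tbsp = 2.75 cup) × 5 × 200 g/cup = 2750 g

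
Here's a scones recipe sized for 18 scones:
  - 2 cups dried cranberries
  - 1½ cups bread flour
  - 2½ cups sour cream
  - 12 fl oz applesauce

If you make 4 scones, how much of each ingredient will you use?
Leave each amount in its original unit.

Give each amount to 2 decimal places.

Scaling factor: 4/18 = 2/9.
dried cranberries: 2 cup × 2/9 ≈ 0.44 cup
bread flour: 1.5 cup × 2/9 ≈ 0.33 cup
sour cream: 2.5 cup × 2/9 ≈ 0.56 cup
applesauce: 12 fl oz × 2/9 ≈ 2.67 fl oz

dried cranberries: 0.44 cup; bread flour: 0.33 cup; sour cream: 0.56 cup; applesauce: 2.67 fl oz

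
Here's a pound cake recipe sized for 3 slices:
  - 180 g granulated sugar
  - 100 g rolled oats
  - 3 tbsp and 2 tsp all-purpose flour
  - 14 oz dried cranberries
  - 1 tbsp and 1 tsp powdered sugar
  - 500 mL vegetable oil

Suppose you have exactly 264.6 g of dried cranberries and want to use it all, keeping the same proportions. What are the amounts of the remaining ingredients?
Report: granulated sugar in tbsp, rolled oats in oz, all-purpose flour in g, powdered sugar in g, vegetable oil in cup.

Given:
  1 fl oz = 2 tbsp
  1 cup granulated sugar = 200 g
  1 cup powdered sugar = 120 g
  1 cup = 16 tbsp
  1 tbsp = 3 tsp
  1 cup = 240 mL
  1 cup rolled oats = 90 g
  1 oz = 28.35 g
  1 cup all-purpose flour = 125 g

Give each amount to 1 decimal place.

The original recipe has 396.9 g of dried cranberries, so the scaling factor is 264.6 ÷ 396.9 = 2/3.
granulated sugar: 180 g × 2/3 ÷ 200 g/cup × 16 tbsp/cup = 9.6 tbsp
rolled oats: 100 g × 2/3 ÷ 28.35 g/oz ≈ 2.4 oz
all-purpose flour: (3 tbsp + 2 tsp = 11/3 tbsp) × 2/3 ÷ 16 tbsp/cup × 125 g/cup ≈ 19.1 g
powdered sugar: (1 tbsp + 1 tsp = 4/3 tbsp) × 2/3 ÷ 16 tbsp/cup × 120 g/cup ≈ 6.7 g
vegetable oil: 500 mL × 2/3 ÷ 240 mL/cup ≈ 1.4 cup

granulated sugar: 9.6 tbsp; rolled oats: 2.4 oz; all-purpose flour: 19.1 g; powdered sugar: 6.7 g; vegetable oil: 1.4 cup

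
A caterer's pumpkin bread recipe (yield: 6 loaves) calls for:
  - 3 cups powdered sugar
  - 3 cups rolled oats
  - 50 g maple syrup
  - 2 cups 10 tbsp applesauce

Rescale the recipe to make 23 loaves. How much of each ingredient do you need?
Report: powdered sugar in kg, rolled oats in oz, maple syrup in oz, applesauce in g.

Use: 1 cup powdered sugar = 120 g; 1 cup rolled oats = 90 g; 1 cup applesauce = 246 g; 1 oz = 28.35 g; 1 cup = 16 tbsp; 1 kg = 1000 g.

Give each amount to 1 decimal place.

Scaling factor: 23/6.
powdered sugar: 3 cup × 23/6 × 120 g/cup ÷ 1000 g/kg ≈ 1.4 kg
rolled oats: 3 cup × 23/6 × 90 g/cup ÷ 28.35 g/oz ≈ 36.5 oz
maple syrup: 50 g × 23/6 ÷ 28.35 g/oz ≈ 6.8 oz
applesauce: (2 cup + 10 tbsp = 2.625 cup) × 23/6 × 246 g/cup ≈ 2475.4 g

powdered sugar: 1.4 kg; rolled oats: 36.5 oz; maple syrup: 6.8 oz; applesauce: 2475.4 g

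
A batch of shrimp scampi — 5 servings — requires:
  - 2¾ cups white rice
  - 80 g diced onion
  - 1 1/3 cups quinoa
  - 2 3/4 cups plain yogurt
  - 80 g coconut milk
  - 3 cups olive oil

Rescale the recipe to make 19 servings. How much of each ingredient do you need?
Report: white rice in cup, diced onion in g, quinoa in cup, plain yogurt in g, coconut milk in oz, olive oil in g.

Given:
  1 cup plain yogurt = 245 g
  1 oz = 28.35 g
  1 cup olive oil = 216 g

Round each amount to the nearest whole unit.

white rice: 10 cup; diced onion: 304 g; quinoa: 5 cup; plain yogurt: 2560 g; coconut milk: 11 oz; olive oil: 2462 g

Scaling factor: 19/5 = 3.8.
white rice: 2.75 cup × 19/5 ≈ 10 cup
diced onion: 80 g × 19/5 = 304 g
quinoa: 4/3 cup × 19/5 ≈ 5 cup
plain yogurt: 2.75 cup × 19/5 × 245 g/cup ≈ 2560 g
coconut milk: 80 g × 19/5 ÷ 28.35 g/oz ≈ 11 oz
olive oil: 3 cup × 19/5 × 216 g/cup ≈ 2462 g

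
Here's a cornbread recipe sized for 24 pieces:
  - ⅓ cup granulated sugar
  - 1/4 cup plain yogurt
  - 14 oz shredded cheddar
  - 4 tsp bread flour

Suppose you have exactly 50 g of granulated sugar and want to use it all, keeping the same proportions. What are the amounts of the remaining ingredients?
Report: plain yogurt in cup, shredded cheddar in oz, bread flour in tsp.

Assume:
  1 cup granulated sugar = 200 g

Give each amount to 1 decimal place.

The original recipe has 200/3 g of granulated sugar, so the scaling factor is 50 ÷ 200/3 = 3/4 = 0.75.
plain yogurt: 0.25 cup × 3/4 ≈ 0.2 cup
shredded cheddar: 14 oz × 3/4 = 10.5 oz
bread flour: 4 tsp × 3/4 = 3.0 tsp

plain yogurt: 0.2 cup; shredded cheddar: 10.5 oz; bread flour: 3.0 tsp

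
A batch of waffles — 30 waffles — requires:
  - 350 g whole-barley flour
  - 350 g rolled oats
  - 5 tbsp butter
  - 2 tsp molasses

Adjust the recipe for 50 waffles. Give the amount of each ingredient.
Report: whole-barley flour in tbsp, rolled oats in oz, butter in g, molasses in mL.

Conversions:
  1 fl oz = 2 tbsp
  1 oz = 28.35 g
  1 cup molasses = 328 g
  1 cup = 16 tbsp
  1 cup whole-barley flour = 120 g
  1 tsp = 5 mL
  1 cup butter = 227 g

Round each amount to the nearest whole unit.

whole-barley flour: 78 tbsp; rolled oats: 21 oz; butter: 118 g; molasses: 17 mL

Scaling factor: 50/30 = 5/3.
whole-barley flour: 350 g × 5/3 ÷ 120 g/cup × 16 tbsp/cup ≈ 78 tbsp
rolled oats: 350 g × 5/3 ÷ 28.35 g/oz ≈ 21 oz
butter: 5 tbsp × 5/3 ÷ 16 tbsp/cup × 227 g/cup ≈ 118 g
molasses: 2 tsp × 5/3 × 5 mL/tsp ≈ 17 mL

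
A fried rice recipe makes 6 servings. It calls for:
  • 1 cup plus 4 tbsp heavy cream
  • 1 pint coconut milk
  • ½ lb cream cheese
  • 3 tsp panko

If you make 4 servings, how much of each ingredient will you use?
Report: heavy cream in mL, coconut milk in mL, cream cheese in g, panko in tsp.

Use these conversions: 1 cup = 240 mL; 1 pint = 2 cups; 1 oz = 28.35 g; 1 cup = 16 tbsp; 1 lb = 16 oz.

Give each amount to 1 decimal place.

Scaling factor: 4/6 = 2/3.
heavy cream: (1 cup + 4 tbsp = 1.25 cup) × 2/3 × 240 mL/cup = 200.0 mL
coconut milk: 1 pint × 2/3 × 2 cup/pint × 240 mL/cup = 320.0 mL
cream cheese: 0.5 lb × 2/3 × 16 oz/lb × 28.35 g/oz = 151.2 g
panko: 3 tsp × 2/3 = 2.0 tsp

heavy cream: 200.0 mL; coconut milk: 320.0 mL; cream cheese: 151.2 g; panko: 2.0 tsp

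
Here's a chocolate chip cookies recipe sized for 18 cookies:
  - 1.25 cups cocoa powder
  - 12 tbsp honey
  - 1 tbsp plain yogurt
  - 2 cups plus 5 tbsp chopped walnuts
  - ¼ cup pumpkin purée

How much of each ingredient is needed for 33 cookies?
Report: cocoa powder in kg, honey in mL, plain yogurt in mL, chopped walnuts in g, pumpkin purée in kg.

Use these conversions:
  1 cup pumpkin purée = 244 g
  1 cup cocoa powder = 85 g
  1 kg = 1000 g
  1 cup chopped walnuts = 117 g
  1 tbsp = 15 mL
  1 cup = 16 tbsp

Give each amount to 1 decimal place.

cocoa powder: 0.2 kg; honey: 330.0 mL; plain yogurt: 27.5 mL; chopped walnuts: 496.0 g; pumpkin purée: 0.1 kg

Scaling factor: 33/18 = 11/6.
cocoa powder: 1.25 cup × 11/6 × 85 g/cup ÷ 1000 g/kg ≈ 0.2 kg
honey: 12 tbsp × 11/6 × 15 mL/tbsp = 330.0 mL
plain yogurt: 1 tbsp × 11/6 × 15 mL/tbsp = 27.5 mL
chopped walnuts: (2 cup + 5 tbsp = 2.3125 cup) × 11/6 × 117 g/cup ≈ 496.0 g
pumpkin purée: 0.25 cup × 11/6 × 244 g/cup ÷ 1000 g/kg ≈ 0.1 kg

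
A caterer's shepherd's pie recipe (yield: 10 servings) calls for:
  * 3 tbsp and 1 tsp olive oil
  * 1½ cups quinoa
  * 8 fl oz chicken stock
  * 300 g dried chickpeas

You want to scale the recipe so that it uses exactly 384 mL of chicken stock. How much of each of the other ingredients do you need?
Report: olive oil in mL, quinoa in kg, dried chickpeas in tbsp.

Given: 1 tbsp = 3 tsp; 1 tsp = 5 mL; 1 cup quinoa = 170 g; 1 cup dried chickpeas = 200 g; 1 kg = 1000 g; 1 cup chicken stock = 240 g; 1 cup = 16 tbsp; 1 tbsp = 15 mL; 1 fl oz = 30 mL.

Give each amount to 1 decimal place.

olive oil: 80.0 mL; quinoa: 0.4 kg; dried chickpeas: 38.4 tbsp

The original recipe has 240 mL of chicken stock, so the scaling factor is 384 ÷ 240 = 8/5 = 1.6.
olive oil: (3 tbsp + 1 tsp = 10/3 tbsp) × 8/5 × 15 mL/tbsp = 80.0 mL
quinoa: 1.5 cup × 8/5 × 170 g/cup ÷ 1000 g/kg ≈ 0.4 kg
dried chickpeas: 300 g × 8/5 ÷ 200 g/cup × 16 tbsp/cup = 38.4 tbsp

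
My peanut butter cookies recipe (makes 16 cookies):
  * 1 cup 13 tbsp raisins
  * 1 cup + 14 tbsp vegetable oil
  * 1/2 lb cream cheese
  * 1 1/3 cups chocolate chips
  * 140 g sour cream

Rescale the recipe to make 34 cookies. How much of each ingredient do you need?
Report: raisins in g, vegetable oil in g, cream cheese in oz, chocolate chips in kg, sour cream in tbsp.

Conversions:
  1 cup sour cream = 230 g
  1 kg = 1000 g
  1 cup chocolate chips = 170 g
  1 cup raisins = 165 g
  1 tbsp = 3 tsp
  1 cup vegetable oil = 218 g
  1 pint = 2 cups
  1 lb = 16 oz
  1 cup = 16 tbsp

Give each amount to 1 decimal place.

Scaling factor: 34/16 = 17/8 = 2.125.
raisins: (1 cup + 13 tbsp = 1.8125 cup) × 17/8 × 165 g/cup ≈ 635.5 g
vegetable oil: (1 cup + 14 tbsp = 1.875 cup) × 17/8 × 218 g/cup ≈ 868.6 g
cream cheese: 0.5 lb × 17/8 × 16 oz/lb = 17.0 oz
chocolate chips: 4/3 cup × 17/8 × 170 g/cup ÷ 1000 g/kg ≈ 0.5 kg
sour cream: 140 g × 17/8 ÷ 230 g/cup × 16 tbsp/cup ≈ 20.7 tbsp

raisins: 635.5 g; vegetable oil: 868.6 g; cream cheese: 17.0 oz; chocolate chips: 0.5 kg; sour cream: 20.7 tbsp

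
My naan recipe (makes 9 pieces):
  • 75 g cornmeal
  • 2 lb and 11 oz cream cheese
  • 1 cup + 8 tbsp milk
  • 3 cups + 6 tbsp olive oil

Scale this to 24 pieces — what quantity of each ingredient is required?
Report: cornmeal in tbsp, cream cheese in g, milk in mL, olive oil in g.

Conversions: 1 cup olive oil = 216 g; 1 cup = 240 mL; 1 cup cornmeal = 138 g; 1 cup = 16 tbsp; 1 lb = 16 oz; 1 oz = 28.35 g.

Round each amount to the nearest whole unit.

cornmeal: 23 tbsp; cream cheese: 3251 g; milk: 960 mL; olive oil: 1944 g

Scaling factor: 24/9 = 8/3.
cornmeal: 75 g × 8/3 ÷ 138 g/cup × 16 tbsp/cup ≈ 23 tbsp
cream cheese: (2 lb + 11 oz = 2.6875 lb) × 8/3 × 16 oz/lb × 28.35 g/oz ≈ 3251 g
milk: (1 cup + 8 tbsp = 1.5 cup) × 8/3 × 240 mL/cup = 960 mL
olive oil: (3 cup + 6 tbsp = 3.375 cup) × 8/3 × 216 g/cup = 1944 g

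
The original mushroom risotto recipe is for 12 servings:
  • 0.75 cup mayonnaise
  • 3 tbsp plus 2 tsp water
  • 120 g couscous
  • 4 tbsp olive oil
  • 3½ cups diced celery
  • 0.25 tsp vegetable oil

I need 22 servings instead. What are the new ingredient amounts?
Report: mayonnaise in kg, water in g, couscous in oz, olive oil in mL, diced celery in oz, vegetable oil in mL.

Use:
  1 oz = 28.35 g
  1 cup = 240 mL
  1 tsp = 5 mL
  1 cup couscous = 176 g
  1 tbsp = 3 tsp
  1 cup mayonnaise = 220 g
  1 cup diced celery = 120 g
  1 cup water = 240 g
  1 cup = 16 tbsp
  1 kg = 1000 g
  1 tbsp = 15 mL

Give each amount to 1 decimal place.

mayonnaise: 0.3 kg; water: 100.8 g; couscous: 7.8 oz; olive oil: 110.0 mL; diced celery: 27.2 oz; vegetable oil: 2.3 mL

Scaling factor: 22/12 = 11/6.
mayonnaise: 0.75 cup × 11/6 × 220 g/cup ÷ 1000 g/kg ≈ 0.3 kg
water: (3 tbsp + 2 tsp = 11/3 tbsp) × 11/6 ÷ 16 tbsp/cup × 240 g/cup ≈ 100.8 g
couscous: 120 g × 11/6 ÷ 28.35 g/oz ≈ 7.8 oz
olive oil: 4 tbsp × 11/6 × 15 mL/tbsp = 110.0 mL
diced celery: 3.5 cup × 11/6 × 120 g/cup ÷ 28.35 g/oz ≈ 27.2 oz
vegetable oil: 0.25 tsp × 11/6 × 5 mL/tsp ≈ 2.3 mL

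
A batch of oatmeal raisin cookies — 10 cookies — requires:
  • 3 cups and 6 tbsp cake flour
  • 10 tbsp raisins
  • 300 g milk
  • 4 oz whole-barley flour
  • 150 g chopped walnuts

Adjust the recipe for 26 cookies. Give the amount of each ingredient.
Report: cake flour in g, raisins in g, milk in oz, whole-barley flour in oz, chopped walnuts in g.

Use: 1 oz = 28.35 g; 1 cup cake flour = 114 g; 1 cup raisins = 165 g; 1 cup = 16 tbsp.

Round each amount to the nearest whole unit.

cake flour: 1000 g; raisins: 268 g; milk: 28 oz; whole-barley flour: 10 oz; chopped walnuts: 390 g

Scaling factor: 26/10 = 13/5 = 2.6.
cake flour: (3 cup + 6 tbsp = 3.375 cup) × 13/5 × 114 g/cup ≈ 1000 g
raisins: 10 tbsp × 13/5 ÷ 16 tbsp/cup × 165 g/cup ≈ 268 g
milk: 300 g × 13/5 ÷ 28.35 g/oz ≈ 28 oz
whole-barley flour: 4 oz × 13/5 ≈ 10 oz
chopped walnuts: 150 g × 13/5 = 390 g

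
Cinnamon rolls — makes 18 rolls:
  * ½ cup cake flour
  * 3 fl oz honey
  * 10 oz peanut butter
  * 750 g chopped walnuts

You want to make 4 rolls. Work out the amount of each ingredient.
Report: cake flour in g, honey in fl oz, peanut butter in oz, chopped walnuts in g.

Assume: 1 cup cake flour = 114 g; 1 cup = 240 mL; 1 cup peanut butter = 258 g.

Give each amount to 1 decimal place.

Scaling factor: 4/18 = 2/9.
cake flour: 0.5 cup × 2/9 × 114 g/cup ≈ 12.7 g
honey: 3 fl oz × 2/9 ≈ 0.7 fl oz
peanut butter: 10 oz × 2/9 ≈ 2.2 oz
chopped walnuts: 750 g × 2/9 ≈ 166.7 g

cake flour: 12.7 g; honey: 0.7 fl oz; peanut butter: 2.2 oz; chopped walnuts: 166.7 g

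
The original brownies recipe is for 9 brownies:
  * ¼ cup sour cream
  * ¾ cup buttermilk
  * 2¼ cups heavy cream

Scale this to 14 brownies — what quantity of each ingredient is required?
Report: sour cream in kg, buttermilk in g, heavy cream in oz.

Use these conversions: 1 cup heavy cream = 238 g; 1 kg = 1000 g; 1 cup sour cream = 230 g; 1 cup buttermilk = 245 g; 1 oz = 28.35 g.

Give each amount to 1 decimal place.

sour cream: 0.1 kg; buttermilk: 285.8 g; heavy cream: 29.4 oz

Scaling factor: 14/9.
sour cream: 0.25 cup × 14/9 × 230 g/cup ÷ 1000 g/kg ≈ 0.1 kg
buttermilk: 0.75 cup × 14/9 × 245 g/cup ≈ 285.8 g
heavy cream: 2.25 cup × 14/9 × 238 g/cup ÷ 28.35 g/oz ≈ 29.4 oz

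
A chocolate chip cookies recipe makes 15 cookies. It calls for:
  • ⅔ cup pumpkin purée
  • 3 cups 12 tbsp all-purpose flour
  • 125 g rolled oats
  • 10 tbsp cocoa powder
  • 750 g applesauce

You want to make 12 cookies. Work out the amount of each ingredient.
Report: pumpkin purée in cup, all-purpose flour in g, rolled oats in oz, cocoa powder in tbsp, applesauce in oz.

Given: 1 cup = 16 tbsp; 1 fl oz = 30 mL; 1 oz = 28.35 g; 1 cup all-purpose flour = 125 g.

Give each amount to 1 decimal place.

pumpkin purée: 0.5 cup; all-purpose flour: 375.0 g; rolled oats: 3.5 oz; cocoa powder: 8.0 tbsp; applesauce: 21.2 oz

Scaling factor: 12/15 = 4/5 = 0.8.
pumpkin purée: 2/3 cup × 4/5 ≈ 0.5 cup
all-purpose flour: (3 cup + 12 tbsp = 3.75 cup) × 4/5 × 125 g/cup = 375.0 g
rolled oats: 125 g × 4/5 ÷ 28.35 g/oz ≈ 3.5 oz
cocoa powder: 10 tbsp × 4/5 = 8.0 tbsp
applesauce: 750 g × 4/5 ÷ 28.35 g/oz ≈ 21.2 oz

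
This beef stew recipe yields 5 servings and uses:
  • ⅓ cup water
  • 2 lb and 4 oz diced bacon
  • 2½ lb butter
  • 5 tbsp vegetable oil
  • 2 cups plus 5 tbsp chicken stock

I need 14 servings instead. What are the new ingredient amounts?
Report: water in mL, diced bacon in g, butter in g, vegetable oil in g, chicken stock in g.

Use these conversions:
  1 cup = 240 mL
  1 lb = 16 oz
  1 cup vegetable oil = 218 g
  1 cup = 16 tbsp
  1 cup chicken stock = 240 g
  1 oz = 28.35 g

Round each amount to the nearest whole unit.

Scaling factor: 14/5 = 2.8.
water: 1/3 cup × 14/5 × 240 mL/cup = 224 mL
diced bacon: (2 lb + 4 oz = 2.25 lb) × 14/5 × 16 oz/lb × 28.35 g/oz ≈ 2858 g
butter: 2.5 lb × 14/5 × 16 oz/lb × 28.35 g/oz ≈ 3175 g
vegetable oil: 5 tbsp × 14/5 ÷ 16 tbsp/cup × 218 g/cup ≈ 191 g
chicken stock: (2 cup + 5 tbsp = 2.3125 cup) × 14/5 × 240 g/cup = 1554 g

water: 224 mL; diced bacon: 2858 g; butter: 3175 g; vegetable oil: 191 g; chicken stock: 1554 g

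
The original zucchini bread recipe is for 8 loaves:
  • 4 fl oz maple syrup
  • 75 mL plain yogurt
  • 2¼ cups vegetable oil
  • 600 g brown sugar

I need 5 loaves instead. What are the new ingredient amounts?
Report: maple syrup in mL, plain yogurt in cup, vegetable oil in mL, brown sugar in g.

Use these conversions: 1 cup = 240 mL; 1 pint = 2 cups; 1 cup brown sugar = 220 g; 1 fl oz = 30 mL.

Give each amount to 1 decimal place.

maple syrup: 75.0 mL; plain yogurt: 0.2 cup; vegetable oil: 337.5 mL; brown sugar: 375.0 g

Scaling factor: 5/8 = 0.625.
maple syrup: 4 fl oz × 5/8 × 30 mL/fl oz = 75.0 mL
plain yogurt: 75 mL × 5/8 ÷ 240 mL/cup ≈ 0.2 cup
vegetable oil: 2.25 cup × 5/8 × 240 mL/cup = 337.5 mL
brown sugar: 600 g × 5/8 = 375.0 g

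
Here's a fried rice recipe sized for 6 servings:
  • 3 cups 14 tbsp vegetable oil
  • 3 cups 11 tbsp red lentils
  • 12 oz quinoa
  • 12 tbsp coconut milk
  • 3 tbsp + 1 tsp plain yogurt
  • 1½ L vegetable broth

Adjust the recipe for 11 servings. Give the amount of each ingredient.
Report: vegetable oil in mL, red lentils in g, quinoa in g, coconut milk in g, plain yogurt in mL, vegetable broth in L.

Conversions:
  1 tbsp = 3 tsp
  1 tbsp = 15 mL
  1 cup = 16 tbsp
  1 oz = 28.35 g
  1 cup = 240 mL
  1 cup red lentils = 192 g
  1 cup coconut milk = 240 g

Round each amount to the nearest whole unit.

vegetable oil: 1705 mL; red lentils: 1298 g; quinoa: 624 g; coconut milk: 330 g; plain yogurt: 92 mL; vegetable broth: 3 L

Scaling factor: 11/6.
vegetable oil: (3 cup + 14 tbsp = 3.875 cup) × 11/6 × 240 mL/cup = 1705 mL
red lentils: (3 cup + 11 tbsp = 3.6875 cup) × 11/6 × 192 g/cup = 1298 g
quinoa: 12 oz × 11/6 × 28.35 g/oz ≈ 624 g
coconut milk: 12 tbsp × 11/6 ÷ 16 tbsp/cup × 240 g/cup = 330 g
plain yogurt: (3 tbsp + 1 tsp = 10/3 tbsp) × 11/6 × 15 mL/tbsp ≈ 92 mL
vegetable broth: 1.5 L × 11/6 ≈ 3 L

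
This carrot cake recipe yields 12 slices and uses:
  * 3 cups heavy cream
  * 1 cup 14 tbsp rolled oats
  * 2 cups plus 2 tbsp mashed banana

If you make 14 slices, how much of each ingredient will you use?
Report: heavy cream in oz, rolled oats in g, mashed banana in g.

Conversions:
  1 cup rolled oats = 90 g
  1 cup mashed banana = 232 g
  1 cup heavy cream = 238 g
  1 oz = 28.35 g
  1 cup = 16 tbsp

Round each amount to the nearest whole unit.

Scaling factor: 14/12 = 7/6.
heavy cream: 3 cup × 7/6 × 238 g/cup ÷ 28.35 g/oz ≈ 29 oz
rolled oats: (1 cup + 14 tbsp = 1.875 cup) × 7/6 × 90 g/cup ≈ 197 g
mashed banana: (2 cup + 2 tbsp = 2.125 cup) × 7/6 × 232 g/cup ≈ 575 g

heavy cream: 29 oz; rolled oats: 197 g; mashed banana: 575 g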